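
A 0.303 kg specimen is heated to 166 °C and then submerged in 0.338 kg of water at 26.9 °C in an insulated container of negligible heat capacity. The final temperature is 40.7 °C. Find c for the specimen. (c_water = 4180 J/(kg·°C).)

c ≈ 514 J/(kg·°C)

Taking heat into each body as positive, Σ m c ΔT = 0:
0.303·c·(40.7 − 166) + 0.338·4180·(40.7 − 26.9) = 0
-37.97 c = -19497
c = -19497/-37.97 ≈ 513.5 J/(kg·°C)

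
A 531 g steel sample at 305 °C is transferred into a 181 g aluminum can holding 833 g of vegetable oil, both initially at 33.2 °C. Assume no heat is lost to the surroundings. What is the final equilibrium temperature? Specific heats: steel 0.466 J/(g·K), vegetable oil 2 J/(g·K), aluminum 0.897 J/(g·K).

T_f ≈ 65.6 °C

Energy conservation, ΣQ = 0:
531*0.466*(T − 305) + 833*2*(T − 33.2) + 181*0.897*(T − 33.2) = 0
247.45(T − 305) + 1666(T − 33.2) + 162.36(T − 33.2) = 0
(247.45 + 1666 + 162.36) T = 247.45*305 + 1666*33.2 + 162.36*33.2
T ≈ 65.60 °C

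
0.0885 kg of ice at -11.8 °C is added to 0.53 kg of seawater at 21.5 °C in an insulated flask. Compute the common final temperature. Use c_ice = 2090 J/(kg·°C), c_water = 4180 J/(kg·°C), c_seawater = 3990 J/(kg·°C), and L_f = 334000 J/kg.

T_f ≈ 5.5 °C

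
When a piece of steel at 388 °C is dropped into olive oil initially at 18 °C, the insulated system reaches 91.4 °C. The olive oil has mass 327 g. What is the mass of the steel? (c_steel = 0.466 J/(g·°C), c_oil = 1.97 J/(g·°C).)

m ≈ 342 g

Heat lost by the steel = heat gained by the oil:
m·0.466·(388 − 91.4) = 327·1.97·(91.4 − 18)
138.22 m = 47284  ⇒  m ≈ 342.1 g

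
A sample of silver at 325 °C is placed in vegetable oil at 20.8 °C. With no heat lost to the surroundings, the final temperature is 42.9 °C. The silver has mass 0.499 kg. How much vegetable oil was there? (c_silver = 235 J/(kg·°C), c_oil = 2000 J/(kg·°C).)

m ≈ 0.748 kg

|Q_silver| = |Q_oil|:
0.499·235·(325 − 42.9) = m·2000·(42.9 − 20.8)
44200 m = 33080  ⇒  m ≈ 0.7484 kg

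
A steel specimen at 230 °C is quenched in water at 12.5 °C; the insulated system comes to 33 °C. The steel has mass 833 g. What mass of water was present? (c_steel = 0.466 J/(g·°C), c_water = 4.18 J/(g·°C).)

m ≈ 892 g

Setting the total heat transfer to zero:
833×0.466×(33 − 230) + m×4.18×(33 − 12.5) = 0
85.69 m = 76471
m = 76471/85.69 ≈ 892.4 g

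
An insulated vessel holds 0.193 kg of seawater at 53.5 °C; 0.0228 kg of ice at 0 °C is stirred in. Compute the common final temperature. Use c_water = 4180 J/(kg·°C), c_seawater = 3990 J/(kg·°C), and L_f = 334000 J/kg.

Taking heat into each body as positive, Σ m c ΔT = 0:
melt ice: 0.0228×334000 = 7615.2; warm the meltwater: 95.3 T; seawater cools: 0.193×3990×(T − 53.5) = 770.07(T − 53.5)
865.37 T = 41199 − 7615.2 = 33584
T ≈ 38.81 °C — above 0 °C, consistent with complete melting.

T_f ≈ 38.8 °C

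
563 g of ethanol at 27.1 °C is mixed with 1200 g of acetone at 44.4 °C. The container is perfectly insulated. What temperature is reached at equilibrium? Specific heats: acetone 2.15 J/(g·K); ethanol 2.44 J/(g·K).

|Q_acetone| = |Q_ethanol|:
1200*2.15*(44.4 − T) = 563*2.44*(T − 27.1)
2580(44.4 − T) = 1373.7(T − 27.1)
3953.7 T = 151780  ⇒  T ≈ 38.39 °C

T_f ≈ 38.4 °C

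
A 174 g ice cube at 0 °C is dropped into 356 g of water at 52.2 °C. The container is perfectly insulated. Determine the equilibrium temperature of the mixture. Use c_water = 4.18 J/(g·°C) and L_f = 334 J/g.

Net heat exchanged in the isolated system is zero:
latent heat to melt: 174×334 = 58116
  meltwater 0→T: 174×4.18×T = 727.32 T
  water cools: 356×4.18×(T − 52.2) = 1488.1(T − 52.2)
2215.4 T = 77678 − 58116 = 19562
T ≈ 8.83 °C — above 0 °C, consistent with complete melting.

T_f ≈ 8.8 °C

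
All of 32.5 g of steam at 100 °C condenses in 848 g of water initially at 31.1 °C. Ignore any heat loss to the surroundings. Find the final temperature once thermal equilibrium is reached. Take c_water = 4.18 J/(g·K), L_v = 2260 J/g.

Setting the total heat transfer to zero:
condense steam: −32.5×2260 = −73450; condensate cools 100→T: 32.5×4.18×(T − 100) = 135.85(T − 100); original water: 3544.6(T − 31.1)
3680.5 T = 73450 + 13585 + 110238 = 197273
T ≈ 53.60 °C (< 100 °C, so full condensation is consistent).

T_f ≈ 53.6 °C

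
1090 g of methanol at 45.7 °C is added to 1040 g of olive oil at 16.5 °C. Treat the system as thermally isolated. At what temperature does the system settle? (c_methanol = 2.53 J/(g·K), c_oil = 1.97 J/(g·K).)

T_f ≈ 33.3 °C

Heat lost by the methanol equals heat gained by the oil:
1090×2.53×(45.7 − T) = 1040×1.97×(T − 16.5)
2757.7(45.7 − T) = 2048.8(T − 16.5)
4806.5 T = 159832  ⇒  T ≈ 33.25 °C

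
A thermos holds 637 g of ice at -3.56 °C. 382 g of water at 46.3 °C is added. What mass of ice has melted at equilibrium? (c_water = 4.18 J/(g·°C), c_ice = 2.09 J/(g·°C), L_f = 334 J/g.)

m_melted ≈ 207 g

Heat available from the water dropping to 0 °C: 382×4.18×46.3 = 73930 J.
Of that, 637×2.09×3.56 = 4739.5 J goes to bring the ice to 0 °C, leaving 69190 J.
To melt every bit of ice: 637×334 = 212758 J.
Since 69190 < 212758 J, not all the ice melts; equilibrium is at 0 °C.
m_melt = 69190 / L_f = 207.2 g.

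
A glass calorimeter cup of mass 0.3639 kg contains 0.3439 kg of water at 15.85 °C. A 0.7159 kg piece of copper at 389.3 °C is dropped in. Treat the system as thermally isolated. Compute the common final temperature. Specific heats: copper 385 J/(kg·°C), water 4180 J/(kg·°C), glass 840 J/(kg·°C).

T_f ≈ 66.8 °C

Conservation of energy gives ΣQ = 0:
0.7159*385*(T − 389.3) + 0.3439*4180*(T − 15.85) + 0.3639*840*(T − 15.85) = 0
275.62(T − 389.3) + 1437.5(T − 15.85) + 305.68(T − 15.85) = 0
(275.62 + 1437.5 + 305.68) T = 275.62*389.3 + 1437.5*15.85 + 305.68*15.85
T = 134929 / 2018.8 = 66.8 °C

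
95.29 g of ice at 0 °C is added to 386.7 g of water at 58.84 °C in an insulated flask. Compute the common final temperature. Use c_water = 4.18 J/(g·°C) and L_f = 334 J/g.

Conservation of energy gives ΣQ = 0:
latent heat to melt: 95.29·334 = 31827
  meltwater 0→T: 95.29·4.18·T = 398.31 T
  water cools: 386.7·4.18·(T − 58.84) = 1616.4(T − 58.84)
2014.7 T = 95109 − 31827 = 63282
T ≈ 31.41 °C (positive, so assuming full melt was valid).

T_f ≈ 31.4 °C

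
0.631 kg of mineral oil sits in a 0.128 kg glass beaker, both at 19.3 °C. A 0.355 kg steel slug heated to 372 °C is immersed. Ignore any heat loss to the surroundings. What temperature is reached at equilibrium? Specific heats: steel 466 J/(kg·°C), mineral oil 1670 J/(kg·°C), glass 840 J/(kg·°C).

T_f ≈ 63.3 °C

Let T be the final temperature. ΣQ_i = 0:
0.355*466*(T − 372) + 0.631*1670*(T − 19.3) + 0.128*840*(T − 19.3) = 0
1326.7 T = 83953
T ≈ 63.28 °C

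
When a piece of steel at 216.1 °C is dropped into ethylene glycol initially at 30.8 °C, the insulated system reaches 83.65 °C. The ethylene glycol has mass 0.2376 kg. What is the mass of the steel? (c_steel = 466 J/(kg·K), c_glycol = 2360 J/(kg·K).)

m ≈ 0.48 kg

|Q_steel| = |Q_glycol|:
m·466·(216.1 − 83.65) = 0.2376·2360·(83.65 − 30.8)
61722 m = 29635  ⇒  m ≈ 0.4801 kg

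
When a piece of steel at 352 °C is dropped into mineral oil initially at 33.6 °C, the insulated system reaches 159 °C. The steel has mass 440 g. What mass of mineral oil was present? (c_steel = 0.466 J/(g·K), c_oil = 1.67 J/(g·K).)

m ≈ 189 g

Conservation of energy gives ΣQ = 0:
440·0.466·(159 − 352) + m·1.67·(159 − 33.6) = 0
209.42 m = 39573
m = 39573/209.42 ≈ 189 g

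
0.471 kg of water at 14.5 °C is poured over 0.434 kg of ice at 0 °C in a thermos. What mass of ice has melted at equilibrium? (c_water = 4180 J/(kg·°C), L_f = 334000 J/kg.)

Water can give up m c ΔT = 0.471×4180×14.5 = 28547 J before reaching 0 °C.
Melting all 0.434 kg of ice would need 0.434×334000 = 144956 J.
Since 28547 < 144956 J, not all the ice melts; equilibrium is at 0 °C.
m_melted×334000 = 28547  ⇒  m_melted ≈ 0.08547 kg.

m_melted ≈ 0.0855 kg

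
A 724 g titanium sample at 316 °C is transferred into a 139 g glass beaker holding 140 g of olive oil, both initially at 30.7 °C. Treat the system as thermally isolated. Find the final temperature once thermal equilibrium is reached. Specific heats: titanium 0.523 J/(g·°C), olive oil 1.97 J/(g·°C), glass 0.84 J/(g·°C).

T_f ≈ 170.8 °C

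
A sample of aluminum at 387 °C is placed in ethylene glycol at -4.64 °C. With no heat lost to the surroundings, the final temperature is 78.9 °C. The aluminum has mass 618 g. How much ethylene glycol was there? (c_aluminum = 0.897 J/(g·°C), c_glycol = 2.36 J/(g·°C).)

m ≈ 866 g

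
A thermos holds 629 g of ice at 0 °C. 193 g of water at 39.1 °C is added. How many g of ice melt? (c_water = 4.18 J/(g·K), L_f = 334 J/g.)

Cooling the water to 0 °C releases 193·4.18·39.1 = 31544 J.
Melting all 629 g of ice would need 629·334 = 210086 J.
That's not enough to melt it all — equilibrium is at 0 °C with ice remaining.
Mass melted = 31544/334 ≈ 94.44 g.

m_melted ≈ 94.4 g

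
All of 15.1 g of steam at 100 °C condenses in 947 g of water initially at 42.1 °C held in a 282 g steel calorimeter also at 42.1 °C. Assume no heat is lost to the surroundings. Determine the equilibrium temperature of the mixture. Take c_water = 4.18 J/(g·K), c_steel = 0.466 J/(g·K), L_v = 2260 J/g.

T_f ≈ 51.2 °C

Taking heat into each body as positive, Σ m c ΔT = 0:
latent heat released on condensation: 15.1×2260 = 34126; condensed water 100 °C→T: 63.12(T − 100); original water: 3958.5(T − 42.1); steel cup: 282×0.466×(T − 42.1) = 131.41(T − 42.1)
4153 T = 34126 + 6311.8 + 172184 = 212621
T ≈ 51.20 °C (< 100 °C, so full condensation is consistent).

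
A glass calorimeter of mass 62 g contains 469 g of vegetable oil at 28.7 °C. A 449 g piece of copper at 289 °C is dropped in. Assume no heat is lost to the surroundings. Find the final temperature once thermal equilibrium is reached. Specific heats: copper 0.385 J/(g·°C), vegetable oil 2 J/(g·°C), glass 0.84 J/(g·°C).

T_f ≈ 67.4 °C

Conservation of energy gives ΣQ = 0:
449·0.385·(T − 289) + 469·2·(T − 28.7) + 62·0.84·(T − 28.7) = 0
1162.9 T = 78373
T = 78373/1162.9 ≈ 67.39 °C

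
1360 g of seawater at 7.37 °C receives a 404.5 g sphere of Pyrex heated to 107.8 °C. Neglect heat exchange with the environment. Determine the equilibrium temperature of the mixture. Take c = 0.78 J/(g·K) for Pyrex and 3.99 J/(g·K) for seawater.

T_f ≈ 12.9 °C

T_f is the heat-capacity-weighted average of the initial temperatures:
T_f = (315.51·107.8 + 5426.4·7.37) / (315.51 + 5426.4)
    = 74005 / 5741.9 ≈ 12.89 °C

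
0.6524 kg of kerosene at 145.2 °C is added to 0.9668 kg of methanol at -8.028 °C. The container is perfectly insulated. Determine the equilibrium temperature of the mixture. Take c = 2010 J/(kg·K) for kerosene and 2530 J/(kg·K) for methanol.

With ΣQ=0 the equilibrium temperature is the m·c-weighted mean:
T_f = (1311.3×145.2 + 2446×(-8.028)) / (1311.3 + 2446)
    = 170768 / 3757.3 ≈ 45.45 °C

T_f ≈ 45.4 °C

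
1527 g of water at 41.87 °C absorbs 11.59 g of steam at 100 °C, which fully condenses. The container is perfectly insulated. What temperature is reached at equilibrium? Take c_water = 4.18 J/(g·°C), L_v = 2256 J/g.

T_f ≈ 46.4 °C

Let T be the final temperature. ΣQ_i = 0:
steam→water at 100 °C releases m L_v = 11.59×2256 = 26147
  condensate cools 100→T: 11.59×4.18×(T − 100) = 48.45(T − 100)
  original water: 6382.9(T − 41.87)
6431.3 T = 26147 + 4844.6 + 267250 = 298242
T ≈ 46.37 °C — below 100 °C, confirming all the steam condensed.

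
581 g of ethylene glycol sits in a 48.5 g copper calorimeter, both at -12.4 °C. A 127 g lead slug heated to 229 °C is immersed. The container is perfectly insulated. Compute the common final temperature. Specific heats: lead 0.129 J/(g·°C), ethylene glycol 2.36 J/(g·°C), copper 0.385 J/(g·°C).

Taking heat into each body as positive, Σ m c ΔT = 0:
127*0.129*(T − 229) + 581*2.36*(T − (-12.4)) + 48.5*0.385*(T − (-12.4)) = 0
16.38(T − 229) + 1371.2(T − (-12.4)) + 18.67(T − (-12.4)) = 0
(16.38 + 1371.2 + 18.67) T = 16.38*229 + 1371.2*(-12.4) + 18.67*(-12.4)
T = -13482 / 1406.2 = -9.59 °C

T_f ≈ -9.6 °C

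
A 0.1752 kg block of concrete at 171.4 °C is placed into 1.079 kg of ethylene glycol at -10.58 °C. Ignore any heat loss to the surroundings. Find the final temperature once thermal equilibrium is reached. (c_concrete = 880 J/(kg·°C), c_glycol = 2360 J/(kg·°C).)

T_f ≈ -0.2 °C

Conservation of energy gives ΣQ = 0:
0.1752·880·(T − 171.4) + 1.079·2360·(T − (-10.58)) = 0
(154.18 + 2546.4) T = 154.18·171.4 + 2546.4·(-10.58)
T ≈ -0.19 °C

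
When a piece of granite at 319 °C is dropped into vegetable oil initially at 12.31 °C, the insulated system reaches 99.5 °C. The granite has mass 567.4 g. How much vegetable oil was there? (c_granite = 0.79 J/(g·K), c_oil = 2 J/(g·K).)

m ≈ 564 g

|Q_granite| = |Q_oil|:
567.4×0.79×(319 − 99.5) = m×2×(99.5 − 12.31)
174.38 m = 98390  ⇒  m ≈ 564.2 g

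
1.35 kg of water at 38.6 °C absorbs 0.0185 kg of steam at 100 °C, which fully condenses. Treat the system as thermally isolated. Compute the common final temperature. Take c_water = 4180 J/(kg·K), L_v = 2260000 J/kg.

Heat gained plus heat lost sum to zero:
condense steam: −0.0185·2260000 = −41810; condensed water 100 °C→T: 77.33(T − 100); water warms: 1.35·4180·(T − 38.6) = 5643(T − 38.6)
5720.3 T = 41810 + 7733 + 217820 = 267363
T ≈ 46.74 °C (< 100 °C, so full condensation is consistent).

T_f ≈ 46.7 °C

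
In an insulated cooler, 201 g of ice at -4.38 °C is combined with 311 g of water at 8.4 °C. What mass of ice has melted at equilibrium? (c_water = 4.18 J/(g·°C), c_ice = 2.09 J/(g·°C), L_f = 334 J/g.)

Heat available from the water dropping to 0 °C: 311×4.18×8.4 = 10920 J.
Warming the ice to 0 °C takes 201×2.09×4.38 = 1840 J, leaving 9079.8 J for melting.
To melt every bit of ice: 201×334 = 67134 J.
Since 9079.8 < 67134 J, not all the ice melts; equilibrium is at 0 °C.
m_melt = 9079.8 / L_f = 27.19 g.

m_melted ≈ 27.2 g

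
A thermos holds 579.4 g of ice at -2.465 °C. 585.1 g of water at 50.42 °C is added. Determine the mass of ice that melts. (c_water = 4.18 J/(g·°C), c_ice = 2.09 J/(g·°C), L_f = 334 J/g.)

m_melted ≈ 360 g

Water can give up m c ΔT = 585.1·4.18·50.42 = 123313 J before reaching 0 °C.
Warming the ice to 0 °C takes 579.4·2.09·2.465 = 2985 J, leaving 120328 J for melting.
To melt every bit of ice: 579.4·334 = 193520 J.
120328 J < 193520 J, so only part of the ice melts and the system sits at 0 °C.
m_melted·334 = 120328  ⇒  m_melted ≈ 360.3 g.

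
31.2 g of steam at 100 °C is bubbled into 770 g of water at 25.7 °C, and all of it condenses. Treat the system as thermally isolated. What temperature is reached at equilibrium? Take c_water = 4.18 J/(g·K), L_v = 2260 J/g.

T_f ≈ 49.6 °C

Net heat exchanged in the isolated system is zero:
condense steam: −31.2·2260 = −70512; condensate cools 100→T: 31.2·4.18·(T − 100) = 130.42(T − 100); original water: 3218.6(T − 25.7)
3349 T = 70512 + 13042 + 82718 = 166272
T ≈ 49.65 °C (< 100 °C, so full condensation is consistent).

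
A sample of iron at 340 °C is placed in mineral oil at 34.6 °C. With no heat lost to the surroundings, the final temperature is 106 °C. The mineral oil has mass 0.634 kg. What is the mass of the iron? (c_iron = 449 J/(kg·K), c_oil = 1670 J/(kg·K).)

m ≈ 0.72 kg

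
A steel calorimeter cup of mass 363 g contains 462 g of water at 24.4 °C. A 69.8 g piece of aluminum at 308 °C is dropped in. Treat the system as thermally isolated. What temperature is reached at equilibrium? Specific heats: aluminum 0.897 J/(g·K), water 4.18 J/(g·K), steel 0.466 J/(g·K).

T_f ≈ 32.6 °C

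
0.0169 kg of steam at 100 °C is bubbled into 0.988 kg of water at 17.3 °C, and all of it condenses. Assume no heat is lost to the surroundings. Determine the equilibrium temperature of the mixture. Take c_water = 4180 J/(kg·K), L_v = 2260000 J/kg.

T_f ≈ 27.8 °C

Sum of m c ΔT and latent-heat terms is zero:
steam→water at 100 °C releases m L_v = 0.0169·2260000 = 38194
  condensed water 100 °C→T: 70.64(T − 100)
  original water: 4129.8(T − 17.3)
4200.5 T = 38194 + 7064.2 + 71446 = 116704
T ≈ 27.78 °C, under the boiling point, so the assumption holds.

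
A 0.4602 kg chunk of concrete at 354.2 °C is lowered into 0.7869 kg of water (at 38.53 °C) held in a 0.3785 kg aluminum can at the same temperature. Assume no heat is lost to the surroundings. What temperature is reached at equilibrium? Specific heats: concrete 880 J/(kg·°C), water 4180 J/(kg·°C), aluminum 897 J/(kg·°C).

T_f ≈ 70.2 °C

T_f = Σ m_i c_i T_i / Σ m_i c_i:
T_f = (404.98·354.2 + 3289.2·38.53 + 339.51·38.53) / (404.98 + 3289.2 + 339.51)
    = 283258 / 4033.7 ≈ 70.22 °C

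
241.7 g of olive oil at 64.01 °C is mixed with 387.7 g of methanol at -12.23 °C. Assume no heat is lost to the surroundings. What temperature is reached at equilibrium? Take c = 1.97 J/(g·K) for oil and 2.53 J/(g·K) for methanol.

Net heat exchanged in the isolated system is zero:
241.7·1.97·(T − 64.01) + 387.7·2.53·(T − (-12.23)) = 0
476.15(T − 64.01) + 980.88(T − (-12.23)) = 0
(476.15 + 980.88) T = 476.15·64.01 + 980.88·(-12.23)
T ≈ 12.68 °C

T_f ≈ 12.7 °C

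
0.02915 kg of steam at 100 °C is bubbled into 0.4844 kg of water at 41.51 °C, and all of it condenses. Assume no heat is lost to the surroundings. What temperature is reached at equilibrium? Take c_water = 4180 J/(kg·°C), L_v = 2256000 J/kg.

Conservation of energy gives ΣQ = 0:
latent heat released on condensation: 0.02915·2256000 = 65762
  condensed water 100 °C→T: 121.85(T − 100)
  original water: 2024.8(T − 41.51)
2146.6 T = 65762 + 12185 + 84049 = 161996
T ≈ 75.47 °C — below 100 °C, confirming all the steam condensed.

T_f ≈ 75.5 °C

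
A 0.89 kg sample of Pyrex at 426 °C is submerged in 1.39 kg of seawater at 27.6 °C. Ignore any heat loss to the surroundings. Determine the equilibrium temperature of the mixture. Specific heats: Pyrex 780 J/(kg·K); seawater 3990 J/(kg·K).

T_f ≈ 71.9 °C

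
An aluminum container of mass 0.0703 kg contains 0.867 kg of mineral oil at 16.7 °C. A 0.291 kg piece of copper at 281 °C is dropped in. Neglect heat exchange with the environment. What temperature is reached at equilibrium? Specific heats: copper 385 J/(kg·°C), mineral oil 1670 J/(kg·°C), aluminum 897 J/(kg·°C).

T_f ≈ 34.9 °C

T_f = Σ m_i c_i T_i / Σ m_i c_i:
T_f = (112.03·281 + 1447.9·16.7 + 63.06·16.7) / (112.03 + 1447.9 + 63.06)
    = 56715 / 1623 ≈ 34.94 °C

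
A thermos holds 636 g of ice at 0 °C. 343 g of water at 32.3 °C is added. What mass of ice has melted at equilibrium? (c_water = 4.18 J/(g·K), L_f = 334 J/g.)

Cooling the water to 0 °C releases 343·4.18·32.3 = 46310 J.
Fully melting the ice requires m_ice L_f = 636·334 = 212424 J.
Since 46310 < 212424 J, not all the ice melts; equilibrium is at 0 °C.
m_melt = 46310 / L_f = 138.7 g.

m_melted ≈ 139 g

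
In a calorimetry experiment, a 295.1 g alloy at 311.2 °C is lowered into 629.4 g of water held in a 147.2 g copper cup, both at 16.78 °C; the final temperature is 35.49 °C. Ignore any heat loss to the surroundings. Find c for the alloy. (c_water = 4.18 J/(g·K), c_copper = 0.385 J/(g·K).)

Setting the total heat transfer to zero:
295.1·c·(35.49 − 311.2) + 629.4·4.18·(35.49 − 16.78) + 147.2·0.385·(35.49 − 16.78) = 0
-81362 c = -50284
c = -50284/-81362 ≈ 0.618 J/(g·K)

c ≈ 0.618 J/(g·K)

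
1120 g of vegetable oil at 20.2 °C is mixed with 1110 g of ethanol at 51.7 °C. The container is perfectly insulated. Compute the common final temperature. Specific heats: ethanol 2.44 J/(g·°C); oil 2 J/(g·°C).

T_f ≈ 37.4 °C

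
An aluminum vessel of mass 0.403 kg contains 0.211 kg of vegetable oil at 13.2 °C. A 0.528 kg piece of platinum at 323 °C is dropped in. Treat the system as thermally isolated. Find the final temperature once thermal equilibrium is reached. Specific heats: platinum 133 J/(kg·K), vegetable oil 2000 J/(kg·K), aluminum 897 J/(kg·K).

T_f ≈ 38.7 °C

Heat gained plus heat lost sum to zero:
0.528*133*(T − 323) + 0.211*2000*(T − 13.2) + 0.403*897*(T − 13.2) = 0
70.22(T − 323) + 422(T − 13.2) + 361.49(T − 13.2) = 0
853.72 T = 33024
T = 33024/853.72 ≈ 38.68 °C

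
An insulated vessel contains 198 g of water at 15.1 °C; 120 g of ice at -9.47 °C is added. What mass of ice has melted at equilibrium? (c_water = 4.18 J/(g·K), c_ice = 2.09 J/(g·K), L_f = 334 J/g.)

Water can give up m c ΔT = 198×4.18×15.1 = 12497 J before reaching 0 °C.
Of that, 120×2.09×9.47 = 2375.1 J goes to bring the ice to 0 °C, leaving 10122 J.
Melting all 120 g of ice would need 120×334 = 40080 J.
10122 J < 40080 J, so only part of the ice melts and the system sits at 0 °C.
m_melt = 10122 / L_f = 30.31 g.

m_melted ≈ 30.3 g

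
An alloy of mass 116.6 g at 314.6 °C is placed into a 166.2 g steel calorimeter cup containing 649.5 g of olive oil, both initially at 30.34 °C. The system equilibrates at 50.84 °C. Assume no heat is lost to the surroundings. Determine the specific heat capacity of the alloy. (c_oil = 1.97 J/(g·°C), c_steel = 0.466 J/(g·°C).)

Setting the total heat transfer to zero:
116.6·c·(50.84 − 314.6) + 649.5·1.97·(50.84 − 30.34) + 166.2·0.466·(50.84 − 30.34) = 0
-30754 c = -27818
c = -27818/-30754 ≈ 0.9045 J/(g·°C)

c ≈ 0.905 J/(g·°C)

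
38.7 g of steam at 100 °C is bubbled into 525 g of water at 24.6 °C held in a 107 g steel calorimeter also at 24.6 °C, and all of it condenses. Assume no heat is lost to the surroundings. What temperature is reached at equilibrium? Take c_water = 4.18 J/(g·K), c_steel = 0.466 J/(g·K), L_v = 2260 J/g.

Let T be the final temperature. ΣQ_i = 0:
steam→water at 100 °C releases m L_v = 38.7·2260 = 87462
  condensate cools 100→T: 38.7·4.18·(T − 100) = 161.77(T − 100)
  water warms: 525·4.18·(T − 24.6) = 2194.5(T − 24.6)
  cup: 49.86(T − 24.6)
2406.1 T = 87462 + 16177 + 55211 = 158850
T ≈ 66.02 °C — below 100 °C, confirming all the steam condensed.

T_f ≈ 66.0 °C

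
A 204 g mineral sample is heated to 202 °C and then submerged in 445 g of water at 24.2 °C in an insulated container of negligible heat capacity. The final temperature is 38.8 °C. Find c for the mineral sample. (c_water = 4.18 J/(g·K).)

c ≈ 0.816 J/(g·K)

Heat gained plus heat lost sum to zero:
204×c×(38.8 − 202) + 445×4.18×(38.8 − 24.2) = 0
-33293 c = -27157
c = -27157/-33293 ≈ 0.8157 J/(g·K)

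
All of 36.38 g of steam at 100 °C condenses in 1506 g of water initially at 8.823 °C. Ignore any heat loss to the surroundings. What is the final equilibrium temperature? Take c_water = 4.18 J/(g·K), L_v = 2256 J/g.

Heat gained plus heat lost sum to zero:
latent heat released on condensation: 36.38×2256 = 82073
  condensed water 100 °C→T: 152.07(T − 100)
  water warms: 1506×4.18×(T − 8.823) = 6295.1(T − 8.823)
6447.1 T = 82073 + 15207 + 55541 = 152822
T ≈ 23.70 °C — below 100 °C, confirming all the steam condensed.

T_f ≈ 23.7 °C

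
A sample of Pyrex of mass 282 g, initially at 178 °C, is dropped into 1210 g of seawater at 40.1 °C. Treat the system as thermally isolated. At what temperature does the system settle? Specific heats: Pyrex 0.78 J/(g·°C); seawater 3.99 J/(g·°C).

Set heat shed by the hot body equal to heat absorbed by the cold body:
282*0.78*(178 − T) = 1210*3.99*(T − 40.1)
219.96(178 − T) = 4827.9(T − 40.1)
5047.9 T = 232752  ⇒  T ≈ 46.11 °C

T_f ≈ 46.1 °C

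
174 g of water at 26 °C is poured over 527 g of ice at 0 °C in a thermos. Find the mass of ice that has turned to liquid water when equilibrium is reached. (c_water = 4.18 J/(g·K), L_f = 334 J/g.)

m_melted ≈ 56.6 g

Water can give up m c ΔT = 174×4.18×26 = 18910 J before reaching 0 °C.
Melting all 527 g of ice would need 527×334 = 176018 J.
Since 18910 < 176018 J, not all the ice melts; equilibrium is at 0 °C.
Mass melted = 18910/334 ≈ 56.62 g.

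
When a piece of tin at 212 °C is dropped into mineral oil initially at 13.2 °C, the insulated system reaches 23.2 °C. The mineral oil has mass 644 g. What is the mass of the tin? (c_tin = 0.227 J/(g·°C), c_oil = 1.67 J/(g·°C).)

|Q_tin| = |Q_oil|:
m×0.227×(212 − 23.2) = 644×1.67×(23.2 − 13.2)
42.86 m = 10755  ⇒  m ≈ 250.9 g

m ≈ 251 g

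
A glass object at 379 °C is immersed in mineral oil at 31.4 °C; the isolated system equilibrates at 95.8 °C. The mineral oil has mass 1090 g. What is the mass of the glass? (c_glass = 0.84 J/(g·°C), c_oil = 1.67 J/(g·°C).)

m ≈ 493 g

|Q_glass| = |Q_oil|:
m×0.84×(379 − 95.8) = 1090×1.67×(95.8 − 31.4)
237.89 m = 117227  ⇒  m ≈ 492.8 g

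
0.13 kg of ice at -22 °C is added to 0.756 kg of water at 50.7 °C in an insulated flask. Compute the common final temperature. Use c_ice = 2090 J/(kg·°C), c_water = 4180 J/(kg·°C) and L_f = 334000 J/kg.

Energy conservation, ΣQ = 0:
warm ice to 0 °C: 0.13×2090×(0 − (-22)) = 5977.4; melt ice: 0.13×334000 = 43420; meltwater 0→T: 0.13×4180×T = 543.4 T; water cools: 0.756×4180×(T − 50.7) = 3160.1(T − 50.7)
3703.5 T = 160216 − 49397 = 110819
T ≈ 29.92 °C — above 0 °C, consistent with complete melting.

T_f ≈ 29.9 °C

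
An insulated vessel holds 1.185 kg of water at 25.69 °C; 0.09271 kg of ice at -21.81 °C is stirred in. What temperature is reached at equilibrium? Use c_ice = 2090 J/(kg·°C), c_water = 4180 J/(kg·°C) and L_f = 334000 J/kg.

T_f ≈ 17.2 °C

Heat gained plus heat lost sum to zero:
warm ice to 0 °C: 0.09271×2090×(0 − (-21.81)) = 4226
  fusion: m_ice L_f = 0.09271×334000 = 30965
  warm the meltwater: 387.53 T
  water cools: 1.185×4180×(T − 25.69) = 4953.3(T − 25.69)
5340.8 T = 127250 − 35191 = 92059
T ≈ 17.24 °C. Since T > 0 °C, the all-ice-melts assumption holds.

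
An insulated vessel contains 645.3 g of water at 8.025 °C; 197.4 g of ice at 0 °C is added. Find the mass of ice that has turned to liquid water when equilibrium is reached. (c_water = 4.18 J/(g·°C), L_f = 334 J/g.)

m_melted ≈ 64.8 g

Cooling the water to 0 °C releases 645.3×4.18×8.025 = 21646 J.
Fully melting the ice requires m_ice L_f = 197.4×334 = 65932 J.
That's not enough to melt it all — equilibrium is at 0 °C with ice remaining.
m_melted×334 = 21646  ⇒  m_melted ≈ 64.81 g.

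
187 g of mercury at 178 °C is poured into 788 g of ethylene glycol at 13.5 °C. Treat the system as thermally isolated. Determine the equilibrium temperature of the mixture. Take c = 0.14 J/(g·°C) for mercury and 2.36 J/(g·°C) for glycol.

Let T be the final temperature. ΣQ_i = 0:
187×0.14×(T − 178) + 788×2.36×(T − 13.5) = 0
(26.18 + 1859.7) T = 26.18×178 + 1859.7×13.5
T = 29766/1885.9 ≈ 15.78 °C

T_f ≈ 15.8 °C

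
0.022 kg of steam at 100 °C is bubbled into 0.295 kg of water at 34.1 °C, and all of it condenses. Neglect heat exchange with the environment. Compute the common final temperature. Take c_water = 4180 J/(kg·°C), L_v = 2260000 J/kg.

Energy conservation, ΣQ = 0:
latent heat released on condensation: 0.022×2260000 = 49720; condensed water 100 °C→T: 91.96(T − 100); water warms: 0.295×4180×(T − 34.1) = 1233.1(T − 34.1)
1325.1 T = 49720 + 9196 + 42049 = 100965
T ≈ 76.20 °C (< 100 °C, so full condensation is consistent).

T_f ≈ 76.2 °C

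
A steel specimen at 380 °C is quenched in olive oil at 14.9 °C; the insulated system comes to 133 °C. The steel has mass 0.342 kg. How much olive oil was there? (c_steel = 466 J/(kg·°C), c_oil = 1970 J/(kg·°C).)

Taking heat into each body as positive, Σ m c ΔT = 0:
0.342·466·(133 − 380) + m·1970·(133 − 14.9) = 0
232657 m = 39365
m = 39365/232657 ≈ 0.1692 kg

m ≈ 0.169 kg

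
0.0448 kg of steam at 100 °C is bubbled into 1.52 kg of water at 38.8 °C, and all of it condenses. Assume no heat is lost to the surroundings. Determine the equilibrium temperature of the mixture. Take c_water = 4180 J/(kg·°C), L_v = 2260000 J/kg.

T_f ≈ 56.0 °C

Conservation of energy gives ΣQ = 0:
latent heat released on condensation: 0.0448·2260000 = 101248
  condensate cools 100→T: 0.0448·4180·(T − 100) = 187.26(T − 100)
  water warms: 1.52·4180·(T − 38.8) = 6353.6(T − 38.8)
6540.9 T = 101248 + 18726 + 246520 = 366494
T ≈ 56.03 °C (< 100 °C, so full condensation is consistent).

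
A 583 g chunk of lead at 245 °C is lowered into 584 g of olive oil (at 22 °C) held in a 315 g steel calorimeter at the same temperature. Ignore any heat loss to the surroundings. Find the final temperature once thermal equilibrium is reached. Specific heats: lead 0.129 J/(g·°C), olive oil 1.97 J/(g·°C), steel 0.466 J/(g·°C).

T_f ≈ 34.2 °C

With ΣQ=0 the equilibrium temperature is the m·c-weighted mean:
T_f = (75.21*245 + 1150.5*22 + 146.79*22) / (75.21 + 1150.5 + 146.79)
    = 46966 / 1372.5 ≈ 34.22 °C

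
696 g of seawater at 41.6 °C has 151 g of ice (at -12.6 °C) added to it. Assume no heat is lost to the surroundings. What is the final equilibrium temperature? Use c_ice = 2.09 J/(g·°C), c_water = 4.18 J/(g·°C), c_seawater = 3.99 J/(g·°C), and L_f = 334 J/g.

T_f ≈ 17.9 °C

Heat gained plus heat lost sum to zero:
warm ice to 0 °C: 151·2.09·(0 − (-12.6)) = 3976.4
  melt ice: 151·334 = 50434
  meltwater 0→T: 151·4.18·T = 631.18 T
  seawater: 2777(T − 41.6)
3408.2 T = 115525 − 54410 = 61114
T ≈ 17.93 °C — above 0 °C, consistent with complete melting.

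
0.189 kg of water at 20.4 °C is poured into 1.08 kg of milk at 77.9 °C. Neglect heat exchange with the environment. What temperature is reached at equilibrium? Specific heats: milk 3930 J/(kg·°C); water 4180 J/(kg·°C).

T_f ≈ 68.9 °C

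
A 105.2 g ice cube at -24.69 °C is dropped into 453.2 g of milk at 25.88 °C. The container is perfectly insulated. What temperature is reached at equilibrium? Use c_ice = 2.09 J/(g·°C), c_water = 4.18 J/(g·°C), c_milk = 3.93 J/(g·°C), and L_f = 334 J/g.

Energy conservation, ΣQ = 0:
ice -24.69→0 °C: 105.2·2.09·24.69 = 5428.5; latent heat to melt: 105.2·334 = 35137; meltwater 0→T: 105.2·4.18·T = 439.74 T; milk: 1781.1(T − 25.88)
2220.8 T = 46094 − 40565 = 5528.9
T ≈ 2.49 °C — above 0 °C, consistent with complete melting.

T_f ≈ 2.5 °C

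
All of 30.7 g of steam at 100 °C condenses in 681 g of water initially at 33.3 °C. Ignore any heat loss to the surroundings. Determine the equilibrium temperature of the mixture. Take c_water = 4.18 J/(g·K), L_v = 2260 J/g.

T_f ≈ 59.5 °C

Energy conservation, ΣQ = 0:
steam→water at 100 °C releases m L_v = 30.7·2260 = 69382
  condensed water 100 °C→T: 128.33(T − 100)
  original water: 2846.6(T − 33.3)
2974.9 T = 69382 + 12833 + 94791 = 177006
T ≈ 59.50 °C, under the boiling point, so the assumption holds.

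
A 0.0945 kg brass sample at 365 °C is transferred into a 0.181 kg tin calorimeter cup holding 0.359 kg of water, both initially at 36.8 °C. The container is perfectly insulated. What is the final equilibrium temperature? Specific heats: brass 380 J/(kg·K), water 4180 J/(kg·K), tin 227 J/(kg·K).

Setting the total heat transfer to zero:
0.0945·380·(T − 365) + 0.359·4180·(T − 36.8) + 0.181·227·(T − 36.8) = 0
(35.91 + 1500.6 + 41.09) T = 35.91·365 + 1500.6·36.8 + 41.09·36.8
T = 69842 / 1577.6 = 44.3 °C

T_f ≈ 44.3 °C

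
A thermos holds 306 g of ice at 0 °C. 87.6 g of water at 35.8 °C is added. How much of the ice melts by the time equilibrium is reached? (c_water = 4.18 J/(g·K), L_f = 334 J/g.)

m_melted ≈ 39.2 g

Heat available from the water dropping to 0 °C: 87.6×4.18×35.8 = 13109 J.
Melting all 306 g of ice would need 306×334 = 102204 J.
13109 J < 102204 J, so only part of the ice melts and the system sits at 0 °C.
m_melted×334 = 13109  ⇒  m_melted ≈ 39.25 g.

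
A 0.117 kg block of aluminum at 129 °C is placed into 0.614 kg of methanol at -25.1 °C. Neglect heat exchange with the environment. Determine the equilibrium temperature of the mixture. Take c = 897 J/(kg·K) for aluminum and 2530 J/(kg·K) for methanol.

T_f ≈ -15.3 °C

Heat gained plus heat lost sum to zero:
0.117·897·(T − 129) + 0.614·2530·(T − (-25.1)) = 0
1658.4 T = -25452
T = -25452/1658.4 ≈ -15.35 °C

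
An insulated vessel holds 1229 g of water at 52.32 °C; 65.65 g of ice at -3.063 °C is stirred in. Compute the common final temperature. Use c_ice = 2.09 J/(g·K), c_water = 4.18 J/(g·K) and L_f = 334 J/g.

Setting the total heat transfer to zero:
ice -3.063→0 °C: 65.65×2.09×3.063 = 420.27; melt ice: 65.65×334 = 21927; warm the meltwater: 274.42 T; water: 5137.2(T − 52.32)
5411.6 T = 268779 − 22347 = 246432
T ≈ 45.54 °C — above 0 °C, consistent with complete melting.

T_f ≈ 45.5 °C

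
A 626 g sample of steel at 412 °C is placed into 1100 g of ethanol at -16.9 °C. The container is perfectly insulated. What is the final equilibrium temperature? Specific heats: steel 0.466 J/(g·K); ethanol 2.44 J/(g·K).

T_f ≈ 25.1 °C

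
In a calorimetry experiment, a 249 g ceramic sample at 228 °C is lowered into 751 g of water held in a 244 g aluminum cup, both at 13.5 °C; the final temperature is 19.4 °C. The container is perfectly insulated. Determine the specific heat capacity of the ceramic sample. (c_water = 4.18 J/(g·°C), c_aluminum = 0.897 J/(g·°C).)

c ≈ 0.381 J/(g·°C)

Let T be the final temperature. ΣQ_i = 0:
249·c·(19.4 − 228) + 751·4.18·(19.4 − 13.5) + 244·0.897·(19.4 − 13.5) = 0
-51941 c = -19812
c = -19812/-51941 ≈ 0.3814 J/(g·°C)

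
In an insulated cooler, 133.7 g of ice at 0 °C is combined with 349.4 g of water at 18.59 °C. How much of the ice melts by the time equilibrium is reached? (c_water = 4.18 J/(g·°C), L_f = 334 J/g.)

m_melted ≈ 81.3 g

Water can give up m c ΔT = 349.4·4.18·18.59 = 27151 J before reaching 0 °C.
Melting all 133.7 g of ice would need 133.7·334 = 44656 J.
27151 J < 44656 J, so only part of the ice melts and the system sits at 0 °C.
Mass melted = 27151/334 ≈ 81.29 g.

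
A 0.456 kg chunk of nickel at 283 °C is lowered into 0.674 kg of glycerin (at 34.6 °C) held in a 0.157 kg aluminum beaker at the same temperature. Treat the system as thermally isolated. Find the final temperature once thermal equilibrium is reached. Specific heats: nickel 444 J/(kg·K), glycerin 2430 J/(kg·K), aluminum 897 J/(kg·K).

Taking heat into each body as positive, Σ m c ΔT = 0:
0.456·444·(T − 283) + 0.674·2430·(T − 34.6) + 0.157·897·(T − 34.6) = 0
202.46(T − 283) + 1637.8(T − 34.6) + 140.83(T − 34.6) = 0
1981.1 T = 118839
T ≈ 59.99 °C

T_f ≈ 60.0 °C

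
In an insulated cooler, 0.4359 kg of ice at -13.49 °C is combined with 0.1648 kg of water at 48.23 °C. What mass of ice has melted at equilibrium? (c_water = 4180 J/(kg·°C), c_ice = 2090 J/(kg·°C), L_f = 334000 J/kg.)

m_melted ≈ 0.0627 kg

Water can give up m c ΔT = 0.1648×4180×48.23 = 33224 J before reaching 0 °C.
Of that, 0.4359×2090×13.49 = 12290 J goes to bring the ice to 0 °C, leaving 20934 J.
Fully melting the ice requires m_ice L_f = 0.4359×334000 = 145591 J.
Since 20934 < 145591 J, not all the ice melts; equilibrium is at 0 °C.
m_melted×334000 = 20934  ⇒  m_melted ≈ 0.06268 kg.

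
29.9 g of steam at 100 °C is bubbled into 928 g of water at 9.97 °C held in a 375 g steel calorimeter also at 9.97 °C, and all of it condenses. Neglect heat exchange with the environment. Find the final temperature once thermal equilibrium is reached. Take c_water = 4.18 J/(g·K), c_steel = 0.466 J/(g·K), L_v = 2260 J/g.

T_f ≈ 28.8 °C

Energy balance with sensible and latent terms:
condense steam: −29.9×2260 = −67574
  condensate cools 100→T: 29.9×4.18×(T − 100) = 124.98(T − 100)
  water warms: 928×4.18×(T − 9.97) = 3879(T − 9.97)
  cup: 174.75(T − 9.97)
4178.8 T = 67574 + 12498 + 40416 = 120488
T ≈ 28.83 °C (< 100 °C, so full condensation is consistent).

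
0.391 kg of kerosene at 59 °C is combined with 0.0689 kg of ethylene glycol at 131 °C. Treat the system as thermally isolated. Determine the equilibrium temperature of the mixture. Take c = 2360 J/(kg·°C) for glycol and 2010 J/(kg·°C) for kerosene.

Let T be the final temperature. ΣQ_i = 0:
0.0689·2360·(T − 131) + 0.391·2010·(T − 59) = 0
162.6(T − 131) + 785.91(T − 59) = 0
948.51 T = 67670
T = 67670 / 948.51 = 71.3 °C

T_f ≈ 71.3 °C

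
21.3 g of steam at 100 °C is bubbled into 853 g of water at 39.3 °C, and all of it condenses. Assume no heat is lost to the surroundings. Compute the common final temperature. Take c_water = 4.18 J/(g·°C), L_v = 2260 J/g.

T_f ≈ 54.0 °C

Taking heat into each body as positive, Σ m c ΔT = 0:
latent heat released on condensation: 21.3×2260 = 48138; condensate cools 100→T: 21.3×4.18×(T − 100) = 89.03(T − 100); original water: 3565.5(T − 39.3)
3654.6 T = 48138 + 8903.4 + 140126 = 197167
T ≈ 53.95 °C — below 100 °C, confirming all the steam condensed.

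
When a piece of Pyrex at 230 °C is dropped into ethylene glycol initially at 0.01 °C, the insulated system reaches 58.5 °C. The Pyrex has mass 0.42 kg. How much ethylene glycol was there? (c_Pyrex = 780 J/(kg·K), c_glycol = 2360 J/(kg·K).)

m ≈ 0.407 kg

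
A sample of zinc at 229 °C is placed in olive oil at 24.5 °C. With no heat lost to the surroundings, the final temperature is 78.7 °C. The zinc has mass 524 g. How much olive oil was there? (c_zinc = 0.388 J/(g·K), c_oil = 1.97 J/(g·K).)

m ≈ 286 g

|Q_zinc| = |Q_oil|:
524×0.388×(229 − 78.7) = m×1.97×(78.7 − 24.5)
106.77 m = 30558  ⇒  m ≈ 286.2 g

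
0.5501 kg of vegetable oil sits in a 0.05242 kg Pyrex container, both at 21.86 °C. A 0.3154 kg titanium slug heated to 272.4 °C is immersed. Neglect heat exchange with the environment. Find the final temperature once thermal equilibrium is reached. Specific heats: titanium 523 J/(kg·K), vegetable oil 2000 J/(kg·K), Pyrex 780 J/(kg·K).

T_f ≈ 53.5 °C

Setting the total heat transfer to zero:
0.3154×523×(T − 272.4) + 0.5501×2000×(T − 21.86) + 0.05242×780×(T − 21.86) = 0
164.95(T − 272.4) + 1100.2(T − 21.86) + 40.89(T − 21.86) = 0
1306 T = 69878
T = 69878/1306 ≈ 53.50 °C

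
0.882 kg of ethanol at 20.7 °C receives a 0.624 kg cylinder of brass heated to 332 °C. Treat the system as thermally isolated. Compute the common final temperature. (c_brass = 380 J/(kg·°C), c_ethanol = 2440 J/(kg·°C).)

Let T be the final temperature. ΣQ_i = 0:
0.624·380·(T − 332) + 0.882·2440·(T − 20.7) = 0
237.12(T − 332) + 2152.1(T − 20.7) = 0
2389.2 T = 123272
T ≈ 51.60 °C

T_f ≈ 51.6 °C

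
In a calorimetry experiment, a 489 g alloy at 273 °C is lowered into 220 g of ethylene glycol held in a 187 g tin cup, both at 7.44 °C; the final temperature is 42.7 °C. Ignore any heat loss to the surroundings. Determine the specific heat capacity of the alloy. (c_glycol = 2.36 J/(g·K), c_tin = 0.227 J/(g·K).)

Setting the total heat transfer to zero:
489·c·(42.7 − 273) + 220·2.36·(42.7 − 7.44) + 187·0.227·(42.7 − 7.44) = 0
-112617 c = -19804
c = -19804/-112617 ≈ 0.1759 J/(g·K)

c ≈ 0.176 J/(g·K)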